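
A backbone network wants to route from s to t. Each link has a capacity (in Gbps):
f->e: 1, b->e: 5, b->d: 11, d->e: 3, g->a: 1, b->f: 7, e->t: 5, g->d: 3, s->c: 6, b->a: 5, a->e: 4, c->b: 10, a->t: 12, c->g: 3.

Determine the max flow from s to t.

Augment s->c->b->a->t: bottleneck 5. Total 5.
Augment s->c->b->e->t: bottleneck 1. Total 6.
No augmenting path remains in the residual graph.

6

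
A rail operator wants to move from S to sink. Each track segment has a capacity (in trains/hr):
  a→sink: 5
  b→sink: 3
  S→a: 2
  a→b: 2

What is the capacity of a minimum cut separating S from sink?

2

Max flow = 2 (via 1 augmenting path).
In the residual at optimum, the set reachable from S is {S}.
Cut edges: S→a (cap 2). Sum = 2.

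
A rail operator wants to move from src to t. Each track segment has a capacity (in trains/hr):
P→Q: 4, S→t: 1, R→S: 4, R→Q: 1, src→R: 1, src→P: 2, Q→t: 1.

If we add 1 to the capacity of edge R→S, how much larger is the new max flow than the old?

0

Original max flow = 2.
Edge R→S does not cross the min cut (source side {P, Q, src}), so extra capacity there cannot help.
New max flow = 2. Increase = 0.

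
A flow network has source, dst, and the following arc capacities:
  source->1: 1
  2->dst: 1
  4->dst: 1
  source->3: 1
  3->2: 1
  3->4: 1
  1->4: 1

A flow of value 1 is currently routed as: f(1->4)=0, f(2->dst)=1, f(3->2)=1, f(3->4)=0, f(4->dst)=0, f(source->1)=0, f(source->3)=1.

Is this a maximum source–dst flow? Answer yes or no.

Residual path source->1->4->dst has bottleneck 1 > 0.
Pushing 1 along it raises the flow to 2, so the given flow is not maximum.

No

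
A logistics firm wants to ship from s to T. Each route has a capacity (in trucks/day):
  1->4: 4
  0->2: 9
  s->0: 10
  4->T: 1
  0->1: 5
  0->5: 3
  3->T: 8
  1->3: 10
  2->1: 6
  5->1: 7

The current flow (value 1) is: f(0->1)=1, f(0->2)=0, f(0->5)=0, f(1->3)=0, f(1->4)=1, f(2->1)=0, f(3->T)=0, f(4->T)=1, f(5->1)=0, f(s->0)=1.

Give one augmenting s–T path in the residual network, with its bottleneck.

Residual along s->0->1->3->T: s->0: 9, 0->1: 4, 1->3: 10, 3->T: 8.
Bottleneck = min = 4.

s->0->1->3->T, bottleneck 4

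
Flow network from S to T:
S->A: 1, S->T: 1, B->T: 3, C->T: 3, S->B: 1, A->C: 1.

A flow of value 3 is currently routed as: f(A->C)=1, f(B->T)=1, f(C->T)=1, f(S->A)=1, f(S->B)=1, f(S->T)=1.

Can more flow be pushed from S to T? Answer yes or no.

Residual reachable from S: {S}; T is not reachable.
Saturated cut: S->B, S->A, S->T with total capacity 3 = current flow value. Flow is maximum.

No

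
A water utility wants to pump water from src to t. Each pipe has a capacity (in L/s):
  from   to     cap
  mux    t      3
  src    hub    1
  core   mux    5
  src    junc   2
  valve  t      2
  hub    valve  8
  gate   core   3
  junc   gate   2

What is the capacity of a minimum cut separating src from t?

3

Max flow = 3 (via 2 augmenting paths).
In the residual at optimum, the set reachable from src is {src}.
Cut edges: src->hub (cap 1), src->junc (cap 2). Sum = 3.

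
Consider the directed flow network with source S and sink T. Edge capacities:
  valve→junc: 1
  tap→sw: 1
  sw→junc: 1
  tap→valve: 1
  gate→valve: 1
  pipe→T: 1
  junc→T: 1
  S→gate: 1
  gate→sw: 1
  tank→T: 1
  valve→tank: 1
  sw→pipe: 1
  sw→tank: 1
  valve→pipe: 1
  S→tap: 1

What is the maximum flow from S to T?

2

Augment S→tap→sw→pipe→T: bottleneck 1. Total 1.
Augment S→gate→sw→junc→T: bottleneck 1. Total 2.
No augmenting path remains in the residual graph.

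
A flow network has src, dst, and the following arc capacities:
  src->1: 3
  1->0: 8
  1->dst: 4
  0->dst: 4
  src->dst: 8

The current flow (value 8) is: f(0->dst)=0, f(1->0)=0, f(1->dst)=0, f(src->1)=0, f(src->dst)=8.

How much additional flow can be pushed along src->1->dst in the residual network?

Residual capacities along the path: src->1: 3, 1->dst: 4.
Minimum is 3.

3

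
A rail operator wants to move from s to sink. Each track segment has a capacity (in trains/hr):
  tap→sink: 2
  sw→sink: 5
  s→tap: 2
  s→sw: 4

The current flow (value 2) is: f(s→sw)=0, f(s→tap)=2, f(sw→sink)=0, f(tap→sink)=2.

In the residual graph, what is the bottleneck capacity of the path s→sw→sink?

4

Residual capacities along the path: s→sw: 4, sw→sink: 5.
Minimum is 4.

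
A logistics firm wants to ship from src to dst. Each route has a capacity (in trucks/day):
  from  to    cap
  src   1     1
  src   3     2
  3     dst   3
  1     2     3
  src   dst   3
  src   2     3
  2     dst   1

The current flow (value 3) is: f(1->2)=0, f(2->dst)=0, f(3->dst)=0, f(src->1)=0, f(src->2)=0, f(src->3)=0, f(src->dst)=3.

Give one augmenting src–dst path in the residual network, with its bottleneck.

Residual along src->2->dst: src->2: 3, 2->dst: 1.
Bottleneck = min = 1.

src->2->dst, bottleneck 1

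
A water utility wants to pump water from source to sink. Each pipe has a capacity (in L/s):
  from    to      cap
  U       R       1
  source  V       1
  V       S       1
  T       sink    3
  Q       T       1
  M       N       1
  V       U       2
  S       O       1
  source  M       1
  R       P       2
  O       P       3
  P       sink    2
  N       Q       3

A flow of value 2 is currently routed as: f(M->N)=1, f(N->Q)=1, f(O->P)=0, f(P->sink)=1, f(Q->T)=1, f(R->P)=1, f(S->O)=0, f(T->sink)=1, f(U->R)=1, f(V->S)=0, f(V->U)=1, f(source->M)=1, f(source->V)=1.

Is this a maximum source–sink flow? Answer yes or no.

Yes

Residual reachable from source: {source}; sink is not reachable.
Saturated cut: source->M, source->V with total capacity 2 = current flow value. Flow is maximum.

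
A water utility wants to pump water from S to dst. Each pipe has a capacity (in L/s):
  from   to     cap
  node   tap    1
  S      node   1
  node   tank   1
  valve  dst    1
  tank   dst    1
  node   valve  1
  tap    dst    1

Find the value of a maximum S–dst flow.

1

Augment S→node→valve→dst: bottleneck 1. Total 1.
No augmenting path remains in the residual graph.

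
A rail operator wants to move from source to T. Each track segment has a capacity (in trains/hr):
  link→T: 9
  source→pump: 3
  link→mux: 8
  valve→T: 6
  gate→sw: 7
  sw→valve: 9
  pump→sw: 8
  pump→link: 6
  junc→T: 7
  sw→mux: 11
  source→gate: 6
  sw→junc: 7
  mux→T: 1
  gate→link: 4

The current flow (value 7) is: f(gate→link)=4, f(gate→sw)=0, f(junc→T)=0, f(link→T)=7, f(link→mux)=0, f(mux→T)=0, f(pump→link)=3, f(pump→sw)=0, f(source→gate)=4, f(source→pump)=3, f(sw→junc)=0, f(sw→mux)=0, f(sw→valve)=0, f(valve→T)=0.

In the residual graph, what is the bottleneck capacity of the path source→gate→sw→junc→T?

2

Residual capacities along the path: source→gate: 2, gate→sw: 7, sw→junc: 7, junc→T: 7.
Minimum is 2.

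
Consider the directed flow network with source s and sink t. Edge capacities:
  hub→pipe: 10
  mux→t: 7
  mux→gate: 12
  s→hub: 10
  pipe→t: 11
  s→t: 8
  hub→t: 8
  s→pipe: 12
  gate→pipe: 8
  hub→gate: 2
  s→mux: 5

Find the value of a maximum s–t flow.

Augment s→t: bottleneck 8. Total 8.
Augment s→mux→t: bottleneck 5. Total 13.
Augment s→hub→t: bottleneck 8. Total 21.
Augment s→pipe→t: bottleneck 11. Total 32.
No augmenting path remains in the residual graph.

32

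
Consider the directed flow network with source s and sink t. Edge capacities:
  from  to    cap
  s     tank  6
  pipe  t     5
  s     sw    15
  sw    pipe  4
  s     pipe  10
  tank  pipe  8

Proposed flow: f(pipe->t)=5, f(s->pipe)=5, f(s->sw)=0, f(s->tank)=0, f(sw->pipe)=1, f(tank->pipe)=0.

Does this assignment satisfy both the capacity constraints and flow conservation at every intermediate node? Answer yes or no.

Conservation fails at sw: inflow 0 ≠ outflow 1.

No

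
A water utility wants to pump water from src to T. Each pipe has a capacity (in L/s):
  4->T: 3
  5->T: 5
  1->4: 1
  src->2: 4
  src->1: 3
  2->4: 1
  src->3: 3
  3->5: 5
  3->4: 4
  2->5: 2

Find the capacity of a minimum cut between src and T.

Max flow = 7 (via 4 augmenting paths).
In the residual at optimum, the set reachable from src is {1, 2, src}.
Cut edges: src->3 (cap 3), 1->4 (cap 1), 2->5 (cap 2), 2->4 (cap 1). Sum = 7.

7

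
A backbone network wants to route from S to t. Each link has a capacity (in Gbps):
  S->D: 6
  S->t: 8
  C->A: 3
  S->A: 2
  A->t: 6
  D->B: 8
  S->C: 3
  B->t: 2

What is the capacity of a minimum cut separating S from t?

15

Max flow = 15 (via 4 augmenting paths).
In the residual at optimum, the set reachable from S is {B, D, S}.
Cut edges: S->C (cap 3), S->A (cap 2), S->t (cap 8), B->t (cap 2). Sum = 15.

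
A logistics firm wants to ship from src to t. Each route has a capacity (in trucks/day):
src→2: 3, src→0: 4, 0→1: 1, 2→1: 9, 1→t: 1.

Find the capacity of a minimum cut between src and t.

Max flow = 1 (via 1 augmenting path).
In the residual at optimum, the set reachable from src is {0, 1, 2, src}.
Cut edges: 1→t (cap 1). Sum = 1.

1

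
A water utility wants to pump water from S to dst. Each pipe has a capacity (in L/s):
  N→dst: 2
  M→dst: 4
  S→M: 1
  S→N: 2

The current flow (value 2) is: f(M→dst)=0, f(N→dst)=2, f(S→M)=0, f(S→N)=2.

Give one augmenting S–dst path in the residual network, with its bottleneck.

Residual along S→M→dst: S→M: 1, M→dst: 4.
Bottleneck = min = 1.

S→M→dst, bottleneck 1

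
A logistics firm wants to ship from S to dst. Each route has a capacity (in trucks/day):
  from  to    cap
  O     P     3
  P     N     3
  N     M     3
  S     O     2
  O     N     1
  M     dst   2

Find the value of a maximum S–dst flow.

2

Augment S->O->N->M->dst: bottleneck 1. Total 1.
Augment S->O->P->N->M->dst: bottleneck 1. Total 2.
No augmenting path remains in the residual graph.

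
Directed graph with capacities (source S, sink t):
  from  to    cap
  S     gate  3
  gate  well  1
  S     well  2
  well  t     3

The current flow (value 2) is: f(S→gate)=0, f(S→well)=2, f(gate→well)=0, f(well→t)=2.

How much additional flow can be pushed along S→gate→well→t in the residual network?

1

Residual capacities along the path: S→gate: 3, gate→well: 1, well→t: 1.
Minimum is 1.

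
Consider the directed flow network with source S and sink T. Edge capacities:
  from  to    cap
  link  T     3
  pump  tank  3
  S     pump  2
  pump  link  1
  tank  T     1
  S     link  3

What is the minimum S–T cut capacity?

4

Max flow = 4 (via 2 augmenting paths).
In the residual at optimum, the set reachable from S is {S, link, pump, tank}.
Cut edges: tank→T (cap 1), link→T (cap 3). Sum = 4.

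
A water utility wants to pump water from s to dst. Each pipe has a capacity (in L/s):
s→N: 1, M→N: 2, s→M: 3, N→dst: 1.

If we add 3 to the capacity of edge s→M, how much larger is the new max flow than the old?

Original max flow = 1.
Edge s→M does not cross the min cut (source side {M, N, s}), so extra capacity there cannot help.
New max flow = 1. Increase = 0.

0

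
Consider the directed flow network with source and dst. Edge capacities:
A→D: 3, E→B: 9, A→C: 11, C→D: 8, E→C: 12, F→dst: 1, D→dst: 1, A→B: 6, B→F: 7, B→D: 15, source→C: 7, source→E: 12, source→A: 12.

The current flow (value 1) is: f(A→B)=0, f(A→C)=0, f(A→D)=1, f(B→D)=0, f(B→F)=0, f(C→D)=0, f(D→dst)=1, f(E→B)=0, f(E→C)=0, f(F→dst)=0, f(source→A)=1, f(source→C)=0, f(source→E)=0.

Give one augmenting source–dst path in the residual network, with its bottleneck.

Residual along source→A→B→F→dst: source→A: 11, A→B: 6, B→F: 7, F→dst: 1.
Bottleneck = min = 1.

source→A→B→F→dst, bottleneck 1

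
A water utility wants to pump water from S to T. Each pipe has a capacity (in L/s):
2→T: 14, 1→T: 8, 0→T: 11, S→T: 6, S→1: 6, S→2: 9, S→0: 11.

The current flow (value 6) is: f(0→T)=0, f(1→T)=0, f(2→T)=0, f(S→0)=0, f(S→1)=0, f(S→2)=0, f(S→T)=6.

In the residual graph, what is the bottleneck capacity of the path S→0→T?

11

Residual capacities along the path: S→0: 11, 0→T: 11.
Minimum is 11.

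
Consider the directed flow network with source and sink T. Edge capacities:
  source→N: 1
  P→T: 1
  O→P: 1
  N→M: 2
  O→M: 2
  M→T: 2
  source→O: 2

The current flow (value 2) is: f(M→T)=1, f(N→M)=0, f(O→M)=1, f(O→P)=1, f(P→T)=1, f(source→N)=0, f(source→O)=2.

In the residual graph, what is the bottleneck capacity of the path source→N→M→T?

Residual capacities along the path: source→N: 1, N→M: 2, M→T: 1.
Minimum is 1.

1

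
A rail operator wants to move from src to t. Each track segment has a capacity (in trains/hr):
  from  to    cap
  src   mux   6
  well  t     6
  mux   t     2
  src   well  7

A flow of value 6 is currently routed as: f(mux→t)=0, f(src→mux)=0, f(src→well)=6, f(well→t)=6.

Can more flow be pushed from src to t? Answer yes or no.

Yes

Residual path src→mux→t has bottleneck 2 > 0.
Pushing 2 along it raises the flow to 8, so the given flow is not maximum.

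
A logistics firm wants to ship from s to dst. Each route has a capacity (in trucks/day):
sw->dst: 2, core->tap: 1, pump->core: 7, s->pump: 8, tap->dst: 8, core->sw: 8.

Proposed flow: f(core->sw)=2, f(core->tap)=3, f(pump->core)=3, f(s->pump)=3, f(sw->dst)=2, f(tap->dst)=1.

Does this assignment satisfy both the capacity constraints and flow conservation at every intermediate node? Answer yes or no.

Capacity violated on core->tap: flow 3 > capacity 1.

No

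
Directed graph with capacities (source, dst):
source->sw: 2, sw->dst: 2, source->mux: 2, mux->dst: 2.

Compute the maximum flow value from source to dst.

4

Augment source->sw->dst: bottleneck 2. Total 2.
Augment source->mux->dst: bottleneck 2. Total 4.
No augmenting path remains in the residual graph.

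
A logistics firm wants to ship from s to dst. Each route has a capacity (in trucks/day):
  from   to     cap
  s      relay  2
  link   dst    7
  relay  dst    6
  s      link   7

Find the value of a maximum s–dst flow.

9

Augment s→relay→dst: bottleneck 2. Total 2.
Augment s→link→dst: bottleneck 7. Total 9.
No augmenting path remains in the residual graph.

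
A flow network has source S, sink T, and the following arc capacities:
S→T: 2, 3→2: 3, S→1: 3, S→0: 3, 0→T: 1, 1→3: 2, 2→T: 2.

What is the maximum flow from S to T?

Augment S→T: bottleneck 2. Total 2.
Augment S→0→T: bottleneck 1. Total 3.
Augment S→1→3→2→T: bottleneck 2. Total 5.
No augmenting path remains in the residual graph.

5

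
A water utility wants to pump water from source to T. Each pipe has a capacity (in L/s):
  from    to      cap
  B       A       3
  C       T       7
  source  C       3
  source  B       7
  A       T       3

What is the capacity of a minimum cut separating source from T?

Max flow = 6 (via 2 augmenting paths).
In the residual at optimum, the set reachable from source is {B, source}.
Cut edges: source->C (cap 3), B->A (cap 3). Sum = 6.

6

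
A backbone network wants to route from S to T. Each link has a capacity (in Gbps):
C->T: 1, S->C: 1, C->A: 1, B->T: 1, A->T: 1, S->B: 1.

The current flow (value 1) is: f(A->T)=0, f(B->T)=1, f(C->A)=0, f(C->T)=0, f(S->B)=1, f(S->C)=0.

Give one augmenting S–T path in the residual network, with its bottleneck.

Residual along S->C->T: S->C: 1, C->T: 1.
Bottleneck = min = 1.

S->C->T, bottleneck 1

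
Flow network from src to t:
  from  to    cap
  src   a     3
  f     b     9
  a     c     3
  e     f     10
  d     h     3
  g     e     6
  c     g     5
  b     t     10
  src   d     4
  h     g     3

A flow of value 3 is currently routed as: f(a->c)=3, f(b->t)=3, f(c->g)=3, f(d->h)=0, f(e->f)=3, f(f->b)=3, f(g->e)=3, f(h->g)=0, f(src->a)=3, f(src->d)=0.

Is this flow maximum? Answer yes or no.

Residual path src->d->h->g->e->f->b->t has bottleneck 3 > 0.
Pushing 3 along it raises the flow to 6, so the given flow is not maximum.

No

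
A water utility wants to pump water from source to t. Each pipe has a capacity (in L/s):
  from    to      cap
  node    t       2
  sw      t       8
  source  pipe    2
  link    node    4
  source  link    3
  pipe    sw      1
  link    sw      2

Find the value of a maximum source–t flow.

4

Augment source->pipe->sw->t: bottleneck 1. Total 1.
Augment source->link->sw->t: bottleneck 2. Total 3.
Augment source->link->node->t: bottleneck 1. Total 4.
No augmenting path remains in the residual graph.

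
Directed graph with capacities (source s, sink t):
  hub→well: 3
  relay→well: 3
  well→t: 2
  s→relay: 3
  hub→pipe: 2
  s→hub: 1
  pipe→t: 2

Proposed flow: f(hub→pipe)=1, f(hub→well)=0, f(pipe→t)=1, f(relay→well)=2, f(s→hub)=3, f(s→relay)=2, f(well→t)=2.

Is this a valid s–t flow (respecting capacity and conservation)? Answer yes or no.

No

Capacity violated on s→hub: flow 3 > capacity 1.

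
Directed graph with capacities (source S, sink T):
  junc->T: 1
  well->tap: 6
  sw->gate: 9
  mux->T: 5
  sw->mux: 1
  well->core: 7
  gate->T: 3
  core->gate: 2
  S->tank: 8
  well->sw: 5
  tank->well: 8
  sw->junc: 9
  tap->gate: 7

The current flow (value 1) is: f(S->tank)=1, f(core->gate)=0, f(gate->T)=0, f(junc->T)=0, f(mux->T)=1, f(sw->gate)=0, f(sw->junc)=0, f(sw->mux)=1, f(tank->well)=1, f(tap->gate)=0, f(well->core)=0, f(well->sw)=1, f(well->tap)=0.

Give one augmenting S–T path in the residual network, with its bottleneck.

S->tank->well->sw->junc->T, bottleneck 1

Residual along S->tank->well->sw->junc->T: S->tank: 7, tank->well: 7, well->sw: 4, sw->junc: 9, junc->T: 1.
Bottleneck = min = 1.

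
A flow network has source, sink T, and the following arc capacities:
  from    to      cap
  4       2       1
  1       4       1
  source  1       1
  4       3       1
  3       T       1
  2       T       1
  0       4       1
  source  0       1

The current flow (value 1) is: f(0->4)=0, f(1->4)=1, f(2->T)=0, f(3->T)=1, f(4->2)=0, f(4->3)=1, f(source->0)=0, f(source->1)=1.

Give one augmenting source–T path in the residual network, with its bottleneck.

source->0->4->2->T, bottleneck 1

Residual along source->0->4->2->T: source->0: 1, 0->4: 1, 4->2: 1, 2->T: 1.
Bottleneck = min = 1.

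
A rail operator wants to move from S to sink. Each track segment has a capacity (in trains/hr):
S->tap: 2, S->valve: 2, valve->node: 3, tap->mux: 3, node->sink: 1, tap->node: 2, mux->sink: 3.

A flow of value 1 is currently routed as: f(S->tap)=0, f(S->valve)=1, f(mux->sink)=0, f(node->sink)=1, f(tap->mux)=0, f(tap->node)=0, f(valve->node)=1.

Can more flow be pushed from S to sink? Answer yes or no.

Yes

Residual path S->tap->mux->sink has bottleneck 2 > 0.
Pushing 2 along it raises the flow to 3, so the given flow is not maximum.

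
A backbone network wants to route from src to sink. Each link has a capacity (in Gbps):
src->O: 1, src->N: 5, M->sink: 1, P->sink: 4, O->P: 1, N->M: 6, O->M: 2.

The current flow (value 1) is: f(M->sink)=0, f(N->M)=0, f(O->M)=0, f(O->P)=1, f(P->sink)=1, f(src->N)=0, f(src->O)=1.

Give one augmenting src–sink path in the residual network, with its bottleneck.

src->N->M->sink, bottleneck 1

Residual along src->N->M->sink: src->N: 5, N->M: 6, M->sink: 1.
Bottleneck = min = 1.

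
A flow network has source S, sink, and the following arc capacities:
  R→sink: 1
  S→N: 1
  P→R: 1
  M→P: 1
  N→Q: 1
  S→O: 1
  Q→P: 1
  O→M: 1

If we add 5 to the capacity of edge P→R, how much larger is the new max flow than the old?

Original max flow = 1.
Even with extra capacity on P→R, another cut of capacity 1 remains binding.
New max flow = 1. Increase = 0.

0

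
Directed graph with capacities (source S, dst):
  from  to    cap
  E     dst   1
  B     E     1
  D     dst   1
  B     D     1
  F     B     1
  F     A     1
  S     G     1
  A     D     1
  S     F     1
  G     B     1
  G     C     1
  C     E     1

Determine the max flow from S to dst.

2

Augment S→G→C→E→dst: bottleneck 1. Total 1.
Augment S→F→B→D→dst: bottleneck 1. Total 2.
No augmenting path remains in the residual graph.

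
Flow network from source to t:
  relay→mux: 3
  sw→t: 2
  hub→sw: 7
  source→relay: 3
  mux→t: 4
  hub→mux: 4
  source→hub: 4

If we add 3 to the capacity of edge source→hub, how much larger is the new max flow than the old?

0

Original max flow = 6.
Edge source→hub does not cross the min cut (source side {hub, mux, relay, source, sw}), so extra capacity there cannot help.
New max flow = 6. Increase = 0.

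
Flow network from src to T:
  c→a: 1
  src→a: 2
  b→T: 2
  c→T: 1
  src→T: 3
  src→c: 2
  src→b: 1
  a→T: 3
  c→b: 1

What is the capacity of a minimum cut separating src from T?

8

Max flow = 8 (via 5 augmenting paths).
In the residual at optimum, the set reachable from src is {src}.
Cut edges: src→c (cap 2), src→b (cap 1), src→a (cap 2), src→T (cap 3). Sum = 8.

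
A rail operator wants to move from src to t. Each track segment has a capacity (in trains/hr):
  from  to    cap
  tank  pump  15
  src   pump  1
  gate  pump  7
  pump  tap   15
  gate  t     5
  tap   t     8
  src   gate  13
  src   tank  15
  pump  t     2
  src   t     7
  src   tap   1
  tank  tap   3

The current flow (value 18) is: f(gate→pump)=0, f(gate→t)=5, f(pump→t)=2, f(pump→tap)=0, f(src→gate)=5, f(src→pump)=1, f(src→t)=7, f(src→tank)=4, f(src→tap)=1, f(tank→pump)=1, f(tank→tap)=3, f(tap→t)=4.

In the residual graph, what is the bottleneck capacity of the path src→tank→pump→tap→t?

Residual capacities along the path: src→tank: 11, tank→pump: 14, pump→tap: 15, tap→t: 4.
Minimum is 4.

4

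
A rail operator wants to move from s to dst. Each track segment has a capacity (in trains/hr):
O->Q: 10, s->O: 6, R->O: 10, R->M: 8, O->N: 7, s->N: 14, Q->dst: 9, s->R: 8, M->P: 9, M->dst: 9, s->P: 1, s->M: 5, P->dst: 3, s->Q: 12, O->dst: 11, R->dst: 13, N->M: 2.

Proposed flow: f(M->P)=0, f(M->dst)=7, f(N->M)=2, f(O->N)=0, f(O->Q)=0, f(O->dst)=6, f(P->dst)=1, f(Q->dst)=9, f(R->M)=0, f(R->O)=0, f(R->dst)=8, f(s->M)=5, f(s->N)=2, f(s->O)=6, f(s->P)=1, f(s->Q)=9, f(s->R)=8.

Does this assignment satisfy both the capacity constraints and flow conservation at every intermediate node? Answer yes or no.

Every edge has 0 ≤ f(e) ≤ cap(e).
At each intermediate node, inflow equals outflow.

Yes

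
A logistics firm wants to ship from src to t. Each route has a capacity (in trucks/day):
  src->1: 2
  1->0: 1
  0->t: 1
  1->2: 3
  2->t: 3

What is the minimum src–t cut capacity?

Max flow = 2 (via 1 augmenting path).
In the residual at optimum, the set reachable from src is {src}.
Cut edges: src->1 (cap 2). Sum = 2.

2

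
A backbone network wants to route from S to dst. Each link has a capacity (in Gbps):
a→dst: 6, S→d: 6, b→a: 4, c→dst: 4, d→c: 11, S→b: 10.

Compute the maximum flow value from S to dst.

8

Augment S→d→c→dst: bottleneck 4. Total 4.
Augment S→b→a→dst: bottleneck 4. Total 8.
No augmenting path remains in the residual graph.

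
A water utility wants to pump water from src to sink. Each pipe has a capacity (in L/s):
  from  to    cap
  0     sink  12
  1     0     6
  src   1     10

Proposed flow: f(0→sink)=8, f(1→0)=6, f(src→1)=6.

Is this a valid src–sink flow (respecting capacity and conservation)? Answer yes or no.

No

Conservation fails at 0: inflow 6 ≠ outflow 8.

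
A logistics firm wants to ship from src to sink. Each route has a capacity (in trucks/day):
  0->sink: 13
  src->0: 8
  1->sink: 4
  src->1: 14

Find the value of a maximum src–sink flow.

Augment src->1->sink: bottleneck 4. Total 4.
Augment src->0->sink: bottleneck 8. Total 12.
No augmenting path remains in the residual graph.

12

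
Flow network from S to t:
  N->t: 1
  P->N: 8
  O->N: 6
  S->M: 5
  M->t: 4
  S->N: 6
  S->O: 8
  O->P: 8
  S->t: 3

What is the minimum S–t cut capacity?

8

Max flow = 8 (via 3 augmenting paths).
In the residual at optimum, the set reachable from S is {M, N, O, P, S}.
Cut edges: S->t (cap 3), M->t (cap 4), N->t (cap 1). Sum = 8.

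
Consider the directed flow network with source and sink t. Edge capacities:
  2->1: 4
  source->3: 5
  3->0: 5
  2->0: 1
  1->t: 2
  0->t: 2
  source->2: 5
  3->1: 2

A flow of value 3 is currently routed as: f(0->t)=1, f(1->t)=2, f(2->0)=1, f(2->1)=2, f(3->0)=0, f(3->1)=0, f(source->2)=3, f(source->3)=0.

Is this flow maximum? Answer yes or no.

No

Residual path source->3->0->t has bottleneck 1 > 0.
Pushing 1 along it raises the flow to 4, so the given flow is not maximum.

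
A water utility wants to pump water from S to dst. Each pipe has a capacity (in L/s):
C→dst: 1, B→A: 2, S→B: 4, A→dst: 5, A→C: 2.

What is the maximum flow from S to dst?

Augment S→B→A→dst: bottleneck 2. Total 2.
No augmenting path remains in the residual graph.

2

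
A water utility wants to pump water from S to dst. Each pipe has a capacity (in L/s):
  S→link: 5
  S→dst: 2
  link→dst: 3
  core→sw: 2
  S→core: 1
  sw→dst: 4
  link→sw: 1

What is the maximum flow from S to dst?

Augment S→dst: bottleneck 2. Total 2.
Augment S→link→dst: bottleneck 3. Total 5.
Augment S→core→sw→dst: bottleneck 1. Total 6.
Augment S→link→sw→dst: bottleneck 1. Total 7.
No augmenting path remains in the residual graph.

7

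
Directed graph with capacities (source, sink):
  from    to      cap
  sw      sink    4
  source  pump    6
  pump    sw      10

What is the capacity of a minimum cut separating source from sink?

Max flow = 4 (via 1 augmenting path).
In the residual at optimum, the set reachable from source is {pump, source, sw}.
Cut edges: sw->sink (cap 4). Sum = 4.

4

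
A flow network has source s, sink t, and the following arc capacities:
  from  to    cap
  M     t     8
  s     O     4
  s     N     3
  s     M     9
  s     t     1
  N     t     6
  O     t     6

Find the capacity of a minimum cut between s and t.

Max flow = 16 (via 4 augmenting paths).
In the residual at optimum, the set reachable from s is {M, s}.
Cut edges: s→N (cap 3), s→O (cap 4), s→t (cap 1), M→t (cap 8). Sum = 16.

16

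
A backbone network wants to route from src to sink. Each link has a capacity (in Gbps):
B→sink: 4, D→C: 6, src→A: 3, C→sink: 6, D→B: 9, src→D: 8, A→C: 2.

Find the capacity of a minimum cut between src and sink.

Max flow = 10 (via 3 augmenting paths).
In the residual at optimum, the set reachable from src is {A, src}.
Cut edges: src→D (cap 8), A→C (cap 2). Sum = 10.

10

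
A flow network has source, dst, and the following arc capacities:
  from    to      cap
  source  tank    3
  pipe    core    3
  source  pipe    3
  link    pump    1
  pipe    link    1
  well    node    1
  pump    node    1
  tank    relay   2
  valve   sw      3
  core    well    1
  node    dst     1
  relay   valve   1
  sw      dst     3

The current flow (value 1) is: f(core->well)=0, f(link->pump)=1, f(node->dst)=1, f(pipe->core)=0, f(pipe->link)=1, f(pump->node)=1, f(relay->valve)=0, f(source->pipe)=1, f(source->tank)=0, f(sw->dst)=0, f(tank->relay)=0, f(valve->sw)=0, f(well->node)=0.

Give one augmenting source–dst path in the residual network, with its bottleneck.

Residual along source->tank->relay->valve->sw->dst: source->tank: 3, tank->relay: 2, relay->valve: 1, valve->sw: 3, sw->dst: 3.
Bottleneck = min = 1.

source->tank->relay->valve->sw->dst, bottleneck 1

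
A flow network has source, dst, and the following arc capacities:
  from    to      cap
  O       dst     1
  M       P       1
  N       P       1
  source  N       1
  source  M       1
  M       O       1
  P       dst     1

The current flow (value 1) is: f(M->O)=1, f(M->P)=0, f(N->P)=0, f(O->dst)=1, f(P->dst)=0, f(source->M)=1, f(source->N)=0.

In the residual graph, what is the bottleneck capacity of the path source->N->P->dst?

Residual capacities along the path: source->N: 1, N->P: 1, P->dst: 1.
Minimum is 1.

1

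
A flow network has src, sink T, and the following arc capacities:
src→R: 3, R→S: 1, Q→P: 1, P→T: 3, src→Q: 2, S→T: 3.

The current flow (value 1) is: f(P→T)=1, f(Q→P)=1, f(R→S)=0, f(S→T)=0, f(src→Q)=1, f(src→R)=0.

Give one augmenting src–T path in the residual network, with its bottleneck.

Residual along src→R→S→T: src→R: 3, R→S: 1, S→T: 3.
Bottleneck = min = 1.

src→R→S→T, bottleneck 1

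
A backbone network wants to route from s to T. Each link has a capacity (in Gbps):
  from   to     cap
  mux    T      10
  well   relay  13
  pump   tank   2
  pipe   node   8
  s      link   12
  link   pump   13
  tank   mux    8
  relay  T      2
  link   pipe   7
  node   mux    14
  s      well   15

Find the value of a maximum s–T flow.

Augment s→well→relay→T: bottleneck 2. Total 2.
Augment s→link→pipe→node→mux→T: bottleneck 7. Total 9.
Augment s→link→pump→tank→mux→T: bottleneck 2. Total 11.
No augmenting path remains in the residual graph.

11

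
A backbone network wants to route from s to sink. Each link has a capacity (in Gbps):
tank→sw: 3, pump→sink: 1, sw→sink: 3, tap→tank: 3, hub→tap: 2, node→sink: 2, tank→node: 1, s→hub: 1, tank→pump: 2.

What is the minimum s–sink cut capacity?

1

Max flow = 1 (via 1 augmenting path).
In the residual at optimum, the set reachable from s is {s}.
Cut edges: s→hub (cap 1). Sum = 1.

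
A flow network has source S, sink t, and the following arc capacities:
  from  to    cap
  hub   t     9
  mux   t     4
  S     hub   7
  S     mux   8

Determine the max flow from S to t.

Augment S->hub->t: bottleneck 7. Total 7.
Augment S->mux->t: bottleneck 4. Total 11.
No augmenting path remains in the residual graph.

11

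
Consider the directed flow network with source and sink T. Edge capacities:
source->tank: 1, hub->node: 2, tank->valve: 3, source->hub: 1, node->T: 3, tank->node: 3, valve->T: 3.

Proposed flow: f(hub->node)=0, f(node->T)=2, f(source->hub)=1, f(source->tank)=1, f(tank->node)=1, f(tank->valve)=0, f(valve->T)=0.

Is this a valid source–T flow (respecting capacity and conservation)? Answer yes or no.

Conservation fails at hub: inflow 1 ≠ outflow 0.

No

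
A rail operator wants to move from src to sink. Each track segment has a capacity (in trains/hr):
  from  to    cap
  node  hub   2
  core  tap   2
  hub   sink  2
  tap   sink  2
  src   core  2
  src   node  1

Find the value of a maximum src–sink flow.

3

Augment src->core->tap->sink: bottleneck 2. Total 2.
Augment src->node->hub->sink: bottleneck 1. Total 3.
No augmenting path remains in the residual graph.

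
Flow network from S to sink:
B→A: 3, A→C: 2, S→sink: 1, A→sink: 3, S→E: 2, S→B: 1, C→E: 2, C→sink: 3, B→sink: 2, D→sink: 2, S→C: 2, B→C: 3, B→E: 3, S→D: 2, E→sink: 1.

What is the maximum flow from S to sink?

Augment S→sink: bottleneck 1. Total 1.
Augment S→B→sink: bottleneck 1. Total 2.
Augment S→D→sink: bottleneck 2. Total 4.
Augment S→C→sink: bottleneck 2. Total 6.
Augment S→E→sink: bottleneck 1. Total 7.
No augmenting path remains in the residual graph.

7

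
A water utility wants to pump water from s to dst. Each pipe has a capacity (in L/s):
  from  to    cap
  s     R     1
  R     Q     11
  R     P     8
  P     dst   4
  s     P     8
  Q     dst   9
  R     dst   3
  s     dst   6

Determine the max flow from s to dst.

11

Augment s→dst: bottleneck 6. Total 6.
Augment s→R→dst: bottleneck 1. Total 7.
Augment s→P→dst: bottleneck 4. Total 11.
No augmenting path remains in the residual graph.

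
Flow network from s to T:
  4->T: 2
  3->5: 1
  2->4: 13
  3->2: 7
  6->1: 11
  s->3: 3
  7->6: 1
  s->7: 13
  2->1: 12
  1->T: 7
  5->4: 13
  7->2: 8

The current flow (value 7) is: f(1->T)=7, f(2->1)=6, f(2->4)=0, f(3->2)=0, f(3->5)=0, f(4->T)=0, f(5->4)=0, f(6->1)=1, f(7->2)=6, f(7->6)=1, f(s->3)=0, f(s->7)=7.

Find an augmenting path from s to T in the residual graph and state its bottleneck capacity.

Residual along s->7->2->4->T: s->7: 6, 7->2: 2, 2->4: 13, 4->T: 2.
Bottleneck = min = 2.

s->7->2->4->T, bottleneck 2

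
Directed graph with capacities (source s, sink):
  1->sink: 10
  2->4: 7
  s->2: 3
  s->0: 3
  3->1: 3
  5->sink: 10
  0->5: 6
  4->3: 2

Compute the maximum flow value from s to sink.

Augment s->0->5->sink: bottleneck 3. Total 3.
Augment s->2->4->3->1->sink: bottleneck 2. Total 5.
No augmenting path remains in the residual graph.

5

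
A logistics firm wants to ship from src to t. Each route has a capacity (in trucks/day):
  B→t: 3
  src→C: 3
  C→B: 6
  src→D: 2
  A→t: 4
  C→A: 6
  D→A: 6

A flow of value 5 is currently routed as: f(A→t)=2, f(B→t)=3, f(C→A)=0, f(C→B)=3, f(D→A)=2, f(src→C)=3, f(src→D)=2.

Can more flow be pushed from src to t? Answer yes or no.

Residual reachable from src: {src}; t is not reachable.
Saturated cut: src→C, src→D with total capacity 5 = current flow value. Flow is maximum.

No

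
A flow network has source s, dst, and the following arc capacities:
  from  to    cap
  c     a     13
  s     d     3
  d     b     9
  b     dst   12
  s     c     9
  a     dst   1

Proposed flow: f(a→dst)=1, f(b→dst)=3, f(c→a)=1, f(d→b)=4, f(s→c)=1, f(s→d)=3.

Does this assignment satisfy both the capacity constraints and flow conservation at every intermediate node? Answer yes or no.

No

Conservation fails at d: inflow 3 ≠ outflow 4.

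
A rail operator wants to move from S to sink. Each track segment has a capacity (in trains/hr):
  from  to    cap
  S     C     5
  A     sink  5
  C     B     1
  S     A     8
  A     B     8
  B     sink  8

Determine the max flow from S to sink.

Augment S->A->sink: bottleneck 5. Total 5.
Augment S->C->B->sink: bottleneck 1. Total 6.
Augment S->A->B->sink: bottleneck 3. Total 9.
No augmenting path remains in the residual graph.

9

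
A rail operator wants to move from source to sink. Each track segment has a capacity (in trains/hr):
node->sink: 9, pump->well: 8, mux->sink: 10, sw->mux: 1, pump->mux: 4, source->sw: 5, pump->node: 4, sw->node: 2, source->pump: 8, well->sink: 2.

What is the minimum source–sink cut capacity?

11

Max flow = 11 (via 5 augmenting paths).
In the residual at optimum, the set reachable from source is {source, sw}.
Cut edges: source->pump (cap 8), sw->mux (cap 1), sw->node (cap 2). Sum = 11.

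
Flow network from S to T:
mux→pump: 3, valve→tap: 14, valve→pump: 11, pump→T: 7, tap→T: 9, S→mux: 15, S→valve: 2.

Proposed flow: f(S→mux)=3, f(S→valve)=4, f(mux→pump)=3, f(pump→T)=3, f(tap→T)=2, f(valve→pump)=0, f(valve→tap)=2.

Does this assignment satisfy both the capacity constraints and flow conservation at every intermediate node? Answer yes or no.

Capacity violated on S→valve: flow 4 > capacity 2.

No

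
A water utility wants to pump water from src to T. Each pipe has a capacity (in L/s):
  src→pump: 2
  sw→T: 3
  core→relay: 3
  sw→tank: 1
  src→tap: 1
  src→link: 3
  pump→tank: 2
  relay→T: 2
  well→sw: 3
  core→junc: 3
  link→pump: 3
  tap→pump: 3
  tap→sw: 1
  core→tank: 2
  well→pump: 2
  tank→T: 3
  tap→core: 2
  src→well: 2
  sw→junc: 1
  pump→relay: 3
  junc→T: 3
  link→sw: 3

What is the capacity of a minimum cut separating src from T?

8

Max flow = 8 (via 5 augmenting paths).
In the residual at optimum, the set reachable from src is {src}.
Cut edges: src→tap (cap 1), src→well (cap 2), src→link (cap 3), src→pump (cap 2). Sum = 8.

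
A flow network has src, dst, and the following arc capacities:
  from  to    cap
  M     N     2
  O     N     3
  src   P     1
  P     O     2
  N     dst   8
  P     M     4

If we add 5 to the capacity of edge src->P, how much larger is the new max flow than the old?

Original max flow = 1.
After raising cap(src->P), augmenting paths through that edge carry 3 more units.
New max flow = 4. Increase = 3.

3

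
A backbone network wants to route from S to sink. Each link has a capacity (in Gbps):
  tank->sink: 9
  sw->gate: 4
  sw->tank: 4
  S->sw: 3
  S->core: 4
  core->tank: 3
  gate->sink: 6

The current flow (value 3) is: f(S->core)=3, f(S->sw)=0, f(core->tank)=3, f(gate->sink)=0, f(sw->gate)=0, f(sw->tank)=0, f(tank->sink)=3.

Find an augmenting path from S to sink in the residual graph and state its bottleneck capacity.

S->sw->tank->sink, bottleneck 3

Residual along S->sw->tank->sink: S->sw: 3, sw->tank: 4, tank->sink: 6.
Bottleneck = min = 3.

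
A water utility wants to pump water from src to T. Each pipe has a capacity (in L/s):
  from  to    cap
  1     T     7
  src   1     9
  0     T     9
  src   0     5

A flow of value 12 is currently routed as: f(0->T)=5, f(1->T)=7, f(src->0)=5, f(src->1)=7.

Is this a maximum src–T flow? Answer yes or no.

Residual reachable from src: {1, src}; T is not reachable.
Saturated cut: src->0, 1->T with total capacity 12 = current flow value. Flow is maximum.

Yes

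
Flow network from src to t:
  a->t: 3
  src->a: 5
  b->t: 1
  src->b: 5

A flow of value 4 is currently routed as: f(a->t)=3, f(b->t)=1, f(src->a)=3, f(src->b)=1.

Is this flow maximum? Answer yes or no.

Yes

Residual reachable from src: {a, b, src}; t is not reachable.
Saturated cut: a->t, b->t with total capacity 4 = current flow value. Flow is maximum.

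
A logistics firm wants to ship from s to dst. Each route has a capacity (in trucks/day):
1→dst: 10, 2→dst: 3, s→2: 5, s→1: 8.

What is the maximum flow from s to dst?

Augment s→2→dst: bottleneck 3. Total 3.
Augment s→1→dst: bottleneck 8. Total 11.
No augmenting path remains in the residual graph.

11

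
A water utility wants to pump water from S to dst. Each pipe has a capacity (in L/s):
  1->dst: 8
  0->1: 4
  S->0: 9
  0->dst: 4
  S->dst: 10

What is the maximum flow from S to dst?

18

Augment S->dst: bottleneck 10. Total 10.
Augment S->0->dst: bottleneck 4. Total 14.
Augment S->0->1->dst: bottleneck 4. Total 18.
No augmenting path remains in the residual graph.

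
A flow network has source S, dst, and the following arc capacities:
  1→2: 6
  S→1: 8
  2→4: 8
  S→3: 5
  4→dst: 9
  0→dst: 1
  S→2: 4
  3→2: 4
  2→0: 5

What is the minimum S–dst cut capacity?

Max flow = 9 (via 4 augmenting paths).
In the residual at optimum, the set reachable from S is {0, 1, 2, 3, S}.
Cut edges: 2→4 (cap 8), 0→dst (cap 1). Sum = 9.

9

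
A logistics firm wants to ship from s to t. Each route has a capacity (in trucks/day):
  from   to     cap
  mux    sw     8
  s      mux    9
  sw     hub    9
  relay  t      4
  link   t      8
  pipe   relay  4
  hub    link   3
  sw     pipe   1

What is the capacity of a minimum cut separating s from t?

Max flow = 4 (via 2 augmenting paths).
In the residual at optimum, the set reachable from s is {hub, mux, s, sw}.
Cut edges: hub→link (cap 3), sw→pipe (cap 1). Sum = 4.

4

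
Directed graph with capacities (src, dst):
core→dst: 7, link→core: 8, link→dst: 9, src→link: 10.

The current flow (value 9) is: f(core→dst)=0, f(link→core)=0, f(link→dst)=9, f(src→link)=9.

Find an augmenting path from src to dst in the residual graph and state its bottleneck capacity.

src→link→core→dst, bottleneck 1

Residual along src→link→core→dst: src→link: 1, link→core: 8, core→dst: 7.
Bottleneck = min = 1.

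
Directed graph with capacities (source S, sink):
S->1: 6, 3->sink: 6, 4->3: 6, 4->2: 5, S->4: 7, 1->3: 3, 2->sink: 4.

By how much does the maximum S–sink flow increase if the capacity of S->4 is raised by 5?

0

Original max flow = 10.
Even with extra capacity on S->4, another cut of capacity 10 remains binding.
New max flow = 10. Increase = 0.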